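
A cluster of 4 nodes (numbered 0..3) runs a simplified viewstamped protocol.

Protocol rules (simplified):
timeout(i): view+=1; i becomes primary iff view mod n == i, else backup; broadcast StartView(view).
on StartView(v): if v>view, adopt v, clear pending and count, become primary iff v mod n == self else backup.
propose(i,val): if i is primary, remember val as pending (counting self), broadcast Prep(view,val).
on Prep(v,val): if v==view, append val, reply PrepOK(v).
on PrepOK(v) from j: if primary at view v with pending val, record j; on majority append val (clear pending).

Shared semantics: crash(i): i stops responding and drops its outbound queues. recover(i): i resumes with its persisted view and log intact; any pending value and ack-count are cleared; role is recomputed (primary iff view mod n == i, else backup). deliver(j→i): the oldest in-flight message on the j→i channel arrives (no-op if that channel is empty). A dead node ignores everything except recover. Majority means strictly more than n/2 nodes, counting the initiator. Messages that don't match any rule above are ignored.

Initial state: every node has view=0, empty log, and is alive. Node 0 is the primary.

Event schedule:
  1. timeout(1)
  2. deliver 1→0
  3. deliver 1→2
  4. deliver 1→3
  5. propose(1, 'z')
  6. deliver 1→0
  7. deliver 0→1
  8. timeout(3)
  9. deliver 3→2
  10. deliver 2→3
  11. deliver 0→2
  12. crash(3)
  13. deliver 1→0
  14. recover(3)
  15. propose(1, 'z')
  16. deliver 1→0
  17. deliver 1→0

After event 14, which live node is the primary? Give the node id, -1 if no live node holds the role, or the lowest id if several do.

1. timeout(1):  <1:prim v1 ->
2. deliver 1→0:  <0:back v1 ->
3. deliver 1→2:  <2:back v1 ->
4. deliver 1→3:  <3:back v1 ->
5. propose(1,'z'):  nop
6. deliver 1→0:  <0:back v1 z>
7. deliver 0→1:  nop
8. timeout(3):  <3:back v2 ->
9. deliver 3→2:  <2:prim v2 ->
10. deliver 2→3:  nop
11. deliver 0→2:  nop
12. crash(3):  <3:✗back v2 ->
13. deliver 1→0:  nop
14. recover(3):  <3:back v2 ->

1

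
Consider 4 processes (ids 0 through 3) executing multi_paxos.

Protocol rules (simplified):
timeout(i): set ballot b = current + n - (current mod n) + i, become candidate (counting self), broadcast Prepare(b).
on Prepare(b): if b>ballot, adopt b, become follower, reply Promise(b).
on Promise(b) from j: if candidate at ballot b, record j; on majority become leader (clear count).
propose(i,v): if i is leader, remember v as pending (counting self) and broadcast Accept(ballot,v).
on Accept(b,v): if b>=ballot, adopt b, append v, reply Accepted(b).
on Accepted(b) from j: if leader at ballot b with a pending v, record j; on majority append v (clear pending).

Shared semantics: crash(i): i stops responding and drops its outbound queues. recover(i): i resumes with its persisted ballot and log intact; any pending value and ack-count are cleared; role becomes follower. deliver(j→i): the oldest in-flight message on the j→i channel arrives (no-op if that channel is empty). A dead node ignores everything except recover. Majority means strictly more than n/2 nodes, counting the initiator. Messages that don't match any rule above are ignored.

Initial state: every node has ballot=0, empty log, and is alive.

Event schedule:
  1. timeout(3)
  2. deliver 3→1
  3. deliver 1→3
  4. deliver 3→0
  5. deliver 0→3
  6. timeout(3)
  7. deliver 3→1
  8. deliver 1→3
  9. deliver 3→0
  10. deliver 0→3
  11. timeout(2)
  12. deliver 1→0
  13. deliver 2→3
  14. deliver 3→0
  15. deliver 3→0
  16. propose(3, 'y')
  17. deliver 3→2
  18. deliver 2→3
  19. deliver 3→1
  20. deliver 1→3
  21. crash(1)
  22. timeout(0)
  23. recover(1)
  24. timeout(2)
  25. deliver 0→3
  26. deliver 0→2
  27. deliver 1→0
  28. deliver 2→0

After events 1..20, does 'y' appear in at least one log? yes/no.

e1 timeout(3): 3[cand,b=7,-]
e2 deliver 3→1: 1[foll,b=7,-]
e3 deliver 1→3: ·
e4 deliver 3→0: 0[foll,b=7,-]
e5 deliver 0→3: 3[lead,b=7,-]
e6 timeout(3): 3[cand,b=11,-]
e7 deliver 3→1: 1[foll,b=11,-]
e8 deliver 1→3: ·
e9 deliver 3→0: 0[foll,b=11,-]
e10 deliver 0→3: 3[lead,b=11,-]
e11 timeout(2): 2[cand,b=6,-]
e12 deliver 1→0: ·
e13 deliver 2→3: ·
e14 deliver 3→0: ·
e15 deliver 3→0: ·
e16 propose(3,'y'): ·
e17 deliver 3→2: 2[foll,b=7,-]
e18 deliver 2→3: ·
e19 deliver 3→1: 1[foll,b=11,y]
e20 deliver 1→3: ·

yes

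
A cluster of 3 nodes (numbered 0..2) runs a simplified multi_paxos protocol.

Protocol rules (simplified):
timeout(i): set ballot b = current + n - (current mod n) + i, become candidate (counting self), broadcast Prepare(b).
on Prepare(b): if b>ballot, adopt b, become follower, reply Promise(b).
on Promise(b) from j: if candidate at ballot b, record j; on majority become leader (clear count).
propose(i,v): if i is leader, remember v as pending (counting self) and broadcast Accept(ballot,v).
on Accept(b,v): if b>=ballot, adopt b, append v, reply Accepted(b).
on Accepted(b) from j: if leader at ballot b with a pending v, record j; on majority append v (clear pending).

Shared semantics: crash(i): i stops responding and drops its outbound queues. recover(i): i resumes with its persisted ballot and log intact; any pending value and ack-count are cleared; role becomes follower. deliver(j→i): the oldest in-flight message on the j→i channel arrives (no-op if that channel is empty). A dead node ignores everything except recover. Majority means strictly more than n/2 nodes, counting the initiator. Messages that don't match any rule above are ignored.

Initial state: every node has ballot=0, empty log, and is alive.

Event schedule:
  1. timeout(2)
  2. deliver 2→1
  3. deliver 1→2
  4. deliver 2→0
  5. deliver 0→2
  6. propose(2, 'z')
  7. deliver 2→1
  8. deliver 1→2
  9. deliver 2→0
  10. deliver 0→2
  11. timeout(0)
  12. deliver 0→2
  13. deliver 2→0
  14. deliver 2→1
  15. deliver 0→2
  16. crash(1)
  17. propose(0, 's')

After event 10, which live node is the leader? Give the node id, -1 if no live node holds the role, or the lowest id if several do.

e1 timeout(2): 2[cand,b=5,-]
e2 deliver 2→1: 1[foll,b=5,-]
e3 deliver 1→2: 2[lead,b=5,-]
e4 deliver 2→0: 0[foll,b=5,-]
e5 deliver 0→2: ·
e6 propose(2,'z'): ·
e7 deliver 2→1: 1[foll,b=5,z]
e8 deliver 1→2: 2[lead,b=5,z]
e9 deliver 2→0: 0[foll,b=5,z]
e10 deliver 0→2: ·

2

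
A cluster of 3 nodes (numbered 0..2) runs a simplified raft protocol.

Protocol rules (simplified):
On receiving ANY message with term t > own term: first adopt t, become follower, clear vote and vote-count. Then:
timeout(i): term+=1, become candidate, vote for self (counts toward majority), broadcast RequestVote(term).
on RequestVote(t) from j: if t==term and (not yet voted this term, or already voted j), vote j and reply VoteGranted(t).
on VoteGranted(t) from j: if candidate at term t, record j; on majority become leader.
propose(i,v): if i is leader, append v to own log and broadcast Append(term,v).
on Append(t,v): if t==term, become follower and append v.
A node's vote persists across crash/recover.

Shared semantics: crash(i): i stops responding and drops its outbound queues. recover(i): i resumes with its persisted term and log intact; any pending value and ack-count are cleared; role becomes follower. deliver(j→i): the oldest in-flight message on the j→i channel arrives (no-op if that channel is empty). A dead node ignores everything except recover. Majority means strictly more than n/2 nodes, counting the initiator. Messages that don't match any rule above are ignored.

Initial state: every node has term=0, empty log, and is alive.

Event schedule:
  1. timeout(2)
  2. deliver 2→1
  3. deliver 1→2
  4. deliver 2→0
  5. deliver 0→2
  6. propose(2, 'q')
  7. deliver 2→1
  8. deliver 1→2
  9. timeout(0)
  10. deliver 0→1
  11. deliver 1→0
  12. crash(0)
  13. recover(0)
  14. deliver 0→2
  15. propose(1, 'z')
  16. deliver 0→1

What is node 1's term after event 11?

e1 timeout(2): 2[cand,t=1,-]
e2 deliver 2→1: 1[foll,t=1,-]
e3 deliver 1→2: 2[lead,t=1,-]
e4 deliver 2→0: 0[foll,t=1,-]
e5 deliver 0→2: ·
e6 propose(2,'q'): 2[lead,t=1,q]
e7 deliver 2→1: 1[foll,t=1,q]
e8 deliver 1→2: ·
e9 timeout(0): 0[cand,t=2,-]
e10 deliver 0→1: 1[foll,t=2,q]
e11 deliver 1→0: 0[lead,t=2,-]

2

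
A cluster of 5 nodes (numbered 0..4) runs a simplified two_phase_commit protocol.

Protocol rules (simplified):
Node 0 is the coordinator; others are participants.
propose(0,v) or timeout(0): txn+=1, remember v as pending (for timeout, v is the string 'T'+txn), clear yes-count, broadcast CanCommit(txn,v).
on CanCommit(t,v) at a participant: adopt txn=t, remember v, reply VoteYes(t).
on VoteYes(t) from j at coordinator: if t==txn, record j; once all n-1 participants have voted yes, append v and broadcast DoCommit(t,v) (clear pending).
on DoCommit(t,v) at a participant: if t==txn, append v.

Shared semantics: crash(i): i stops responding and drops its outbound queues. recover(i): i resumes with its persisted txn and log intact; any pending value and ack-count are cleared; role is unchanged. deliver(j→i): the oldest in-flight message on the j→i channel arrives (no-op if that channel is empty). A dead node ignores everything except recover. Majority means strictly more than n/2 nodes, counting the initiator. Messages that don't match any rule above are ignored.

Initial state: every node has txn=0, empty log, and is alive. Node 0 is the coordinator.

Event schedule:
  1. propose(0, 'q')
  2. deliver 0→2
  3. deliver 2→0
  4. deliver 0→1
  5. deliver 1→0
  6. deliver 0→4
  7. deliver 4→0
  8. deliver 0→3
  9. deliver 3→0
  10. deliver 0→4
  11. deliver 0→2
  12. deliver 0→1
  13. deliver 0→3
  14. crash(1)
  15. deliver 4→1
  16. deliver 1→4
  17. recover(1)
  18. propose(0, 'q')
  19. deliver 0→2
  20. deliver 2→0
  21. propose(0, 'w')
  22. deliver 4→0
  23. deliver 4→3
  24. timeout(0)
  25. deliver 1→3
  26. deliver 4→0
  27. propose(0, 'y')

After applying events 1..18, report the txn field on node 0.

1. propose(0,'q'):  <0:coor t1 ->
2. deliver 0→2:  <2:part t1 ->
3. deliver 2→0:  nop
4. deliver 0→1:  <1:part t1 ->
5. deliver 1→0:  nop
6. deliver 0→4:  <4:part t1 ->
7. deliver 4→0:  nop
8. deliver 0→3:  <3:part t1 ->
9. deliver 3→0:  <0:coor t1 q>
10. deliver 0→4:  <4:part t1 q>
11. deliver 0→2:  <2:part t1 q>
12. deliver 0→1:  <1:part t1 q>
13. deliver 0→3:  <3:part t1 q>
14. crash(1):  <1:✗part t1 q>
15. deliver 4→1:  nop
16. deliver 1→4:  nop
17. recover(1):  <1:part t1 q>
18. propose(0,'q'):  <0:coor t2 q>

2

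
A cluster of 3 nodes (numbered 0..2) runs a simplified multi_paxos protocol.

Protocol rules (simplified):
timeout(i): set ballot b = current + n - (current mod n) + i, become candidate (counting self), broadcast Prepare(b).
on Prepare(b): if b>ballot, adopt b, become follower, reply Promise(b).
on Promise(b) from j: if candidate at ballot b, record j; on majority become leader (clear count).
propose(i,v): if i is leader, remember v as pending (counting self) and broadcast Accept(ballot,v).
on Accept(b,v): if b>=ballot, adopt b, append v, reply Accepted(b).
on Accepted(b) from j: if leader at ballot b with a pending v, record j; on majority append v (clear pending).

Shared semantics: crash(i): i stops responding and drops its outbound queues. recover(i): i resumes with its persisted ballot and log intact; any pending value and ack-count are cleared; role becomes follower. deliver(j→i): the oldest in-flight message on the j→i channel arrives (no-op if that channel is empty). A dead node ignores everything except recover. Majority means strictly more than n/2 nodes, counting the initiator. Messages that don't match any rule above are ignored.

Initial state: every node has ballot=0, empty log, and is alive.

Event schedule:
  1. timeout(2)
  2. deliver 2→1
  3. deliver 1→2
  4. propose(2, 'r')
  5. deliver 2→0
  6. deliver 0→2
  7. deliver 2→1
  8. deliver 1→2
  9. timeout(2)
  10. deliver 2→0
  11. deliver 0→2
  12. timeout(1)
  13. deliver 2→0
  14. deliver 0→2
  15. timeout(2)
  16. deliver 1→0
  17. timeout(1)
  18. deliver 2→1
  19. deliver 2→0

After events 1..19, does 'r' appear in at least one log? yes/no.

step 1 timeout(2): 2={cand,b=5,log=-}
step 2 deliver 2→1: 1={foll,b=5,log=-}
step 3 deliver 1→2: 2={lead,b=5,log=-}
step 4 propose(2,'r'): —
step 5 deliver 2→0: 0={foll,b=5,log=-}
step 6 deliver 0→2: —
step 7 deliver 2→1: 1={foll,b=5,log=r}
step 8 deliver 1→2: 2={lead,b=5,log=r}
step 9 timeout(2): 2={cand,b=8,log=r}
step 10 deliver 2→0: 0={foll,b=5,log=r}
step 11 deliver 0→2: —
step 12 timeout(1): 1={cand,b=7,log=r}
step 13 deliver 2→0: 0={foll,b=8,log=r}
step 14 deliver 0→2: 2={lead,b=8,log=r}
step 15 timeout(2): 2={cand,b=11,log=r}
step 16 deliver 1→0: —
step 17 timeout(1): 1={cand,b=10,log=r}
step 18 deliver 2→1: —
step 19 deliver 2→0: 0={foll,b=11,log=r}

yes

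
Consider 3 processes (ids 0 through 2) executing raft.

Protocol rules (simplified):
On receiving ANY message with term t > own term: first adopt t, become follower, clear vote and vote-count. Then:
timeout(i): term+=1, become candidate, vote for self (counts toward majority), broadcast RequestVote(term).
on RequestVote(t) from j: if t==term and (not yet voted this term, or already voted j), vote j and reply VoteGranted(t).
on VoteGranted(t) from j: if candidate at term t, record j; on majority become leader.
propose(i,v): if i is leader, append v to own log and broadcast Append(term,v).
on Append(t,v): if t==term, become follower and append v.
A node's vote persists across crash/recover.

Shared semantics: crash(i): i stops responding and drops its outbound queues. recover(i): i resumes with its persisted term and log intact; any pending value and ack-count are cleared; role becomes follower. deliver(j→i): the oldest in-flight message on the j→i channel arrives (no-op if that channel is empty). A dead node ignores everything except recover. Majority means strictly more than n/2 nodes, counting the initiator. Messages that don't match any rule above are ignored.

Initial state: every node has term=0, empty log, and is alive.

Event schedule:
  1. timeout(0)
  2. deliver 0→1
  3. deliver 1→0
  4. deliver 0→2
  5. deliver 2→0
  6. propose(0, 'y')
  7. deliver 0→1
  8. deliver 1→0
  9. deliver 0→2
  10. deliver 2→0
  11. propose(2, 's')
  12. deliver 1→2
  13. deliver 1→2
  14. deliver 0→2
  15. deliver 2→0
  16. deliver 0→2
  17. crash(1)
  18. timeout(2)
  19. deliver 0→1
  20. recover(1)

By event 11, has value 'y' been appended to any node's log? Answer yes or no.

1. timeout(0):  <0:cand t1 ->
2. deliver 0→1:  <1:foll t1 ->
3. deliver 1→0:  <0:lead t1 ->
4. deliver 0→2:  <2:foll t1 ->
5. deliver 2→0:  nop
6. propose(0,'y'):  <0:lead t1 y>
7. deliver 0→1:  <1:foll t1 y>
8. deliver 1→0:  nop
9. deliver 0→2:  <2:foll t1 y>
10. deliver 2→0:  nop
11. propose(2,'s'):  nop

yes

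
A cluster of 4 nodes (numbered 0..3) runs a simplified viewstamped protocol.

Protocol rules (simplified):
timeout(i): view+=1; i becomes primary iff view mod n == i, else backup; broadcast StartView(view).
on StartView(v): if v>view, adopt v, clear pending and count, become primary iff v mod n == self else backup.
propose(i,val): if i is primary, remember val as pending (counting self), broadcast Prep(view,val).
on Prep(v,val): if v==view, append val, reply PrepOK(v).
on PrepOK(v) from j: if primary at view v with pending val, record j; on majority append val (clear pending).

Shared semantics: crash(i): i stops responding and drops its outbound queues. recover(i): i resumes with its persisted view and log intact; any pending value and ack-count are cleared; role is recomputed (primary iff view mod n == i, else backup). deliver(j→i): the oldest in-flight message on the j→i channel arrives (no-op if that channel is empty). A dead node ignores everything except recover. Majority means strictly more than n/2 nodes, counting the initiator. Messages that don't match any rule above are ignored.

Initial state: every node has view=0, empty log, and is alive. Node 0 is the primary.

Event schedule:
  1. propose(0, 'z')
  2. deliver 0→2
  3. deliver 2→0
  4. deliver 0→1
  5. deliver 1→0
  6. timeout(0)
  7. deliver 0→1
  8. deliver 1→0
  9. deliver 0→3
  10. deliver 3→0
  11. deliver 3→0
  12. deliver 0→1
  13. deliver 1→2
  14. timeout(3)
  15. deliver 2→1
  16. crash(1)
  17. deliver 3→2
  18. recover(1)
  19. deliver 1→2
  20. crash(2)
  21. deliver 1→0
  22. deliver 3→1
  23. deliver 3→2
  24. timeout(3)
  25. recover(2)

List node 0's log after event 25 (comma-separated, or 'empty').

z

after 1 — propose(0,'z'): ·
after 2 — deliver 0→2: n2:back/v0/[z]
after 3 — deliver 2→0: ·
after 4 — deliver 0→1: n1:back/v0/[z]
after 5 — deliver 1→0: n0:prim/v0/[z]
after 6 — timeout(0): n0:back/v1/[z]
after 7 — deliver 0→1: n1:prim/v1/[z]
after 8 — deliver 1→0: ·
after 9 — deliver 0→3: n3:back/v0/[z]
after 10 — deliver 3→0: ·
after 11 — deliver 3→0: ·
after 12 — deliver 0→1: ·
after 13 — deliver 1→2: ·
after 14 — timeout(3): n3:back/v1/[z]
after 15 — deliver 2→1: ·
after 16 — crash(1): n1:✗prim/v1/[z]
after 17 — deliver 3→2: n2:back/v1/[z]
after 18 — recover(1): n1:prim/v1/[z]
after 19 — deliver 1→2: ·
after 20 — crash(2): n2:✗back/v1/[z]
after 21 — deliver 1→0: ·
after 22 — deliver 3→1: ·
after 23 — deliver 3→2: ·
after 24 — timeout(3): n3:back/v2/[z]
after 25 — recover(2): n2:back/v1/[z]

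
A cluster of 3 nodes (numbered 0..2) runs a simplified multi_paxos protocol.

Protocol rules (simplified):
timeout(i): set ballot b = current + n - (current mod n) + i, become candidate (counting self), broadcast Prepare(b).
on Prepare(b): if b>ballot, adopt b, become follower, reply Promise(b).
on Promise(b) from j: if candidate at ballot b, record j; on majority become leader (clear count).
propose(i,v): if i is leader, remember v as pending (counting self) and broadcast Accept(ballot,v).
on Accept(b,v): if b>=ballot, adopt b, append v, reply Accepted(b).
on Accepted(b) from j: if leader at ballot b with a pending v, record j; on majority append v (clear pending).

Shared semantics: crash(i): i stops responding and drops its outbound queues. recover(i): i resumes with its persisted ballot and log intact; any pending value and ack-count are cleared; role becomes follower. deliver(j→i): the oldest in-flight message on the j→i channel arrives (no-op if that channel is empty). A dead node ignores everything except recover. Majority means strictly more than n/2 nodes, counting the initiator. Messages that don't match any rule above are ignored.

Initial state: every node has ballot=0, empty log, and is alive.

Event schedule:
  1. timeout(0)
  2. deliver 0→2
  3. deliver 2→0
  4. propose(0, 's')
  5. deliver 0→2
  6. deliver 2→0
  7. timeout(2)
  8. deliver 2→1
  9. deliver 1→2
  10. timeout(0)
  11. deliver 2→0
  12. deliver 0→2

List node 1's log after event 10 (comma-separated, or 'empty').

empty

e1 timeout(0): 0[cand,b=3,-]
e2 deliver 0→2: 2[foll,b=3,-]
e3 deliver 2→0: 0[lead,b=3,-]
e4 propose(0,'s'): ·
e5 deliver 0→2: 2[foll,b=3,s]
e6 deliver 2→0: 0[lead,b=3,s]
e7 timeout(2): 2[cand,b=8,s]
e8 deliver 2→1: 1[foll,b=8,-]
e9 deliver 1→2: 2[lead,b=8,s]
e10 timeout(0): 0[cand,b=6,s]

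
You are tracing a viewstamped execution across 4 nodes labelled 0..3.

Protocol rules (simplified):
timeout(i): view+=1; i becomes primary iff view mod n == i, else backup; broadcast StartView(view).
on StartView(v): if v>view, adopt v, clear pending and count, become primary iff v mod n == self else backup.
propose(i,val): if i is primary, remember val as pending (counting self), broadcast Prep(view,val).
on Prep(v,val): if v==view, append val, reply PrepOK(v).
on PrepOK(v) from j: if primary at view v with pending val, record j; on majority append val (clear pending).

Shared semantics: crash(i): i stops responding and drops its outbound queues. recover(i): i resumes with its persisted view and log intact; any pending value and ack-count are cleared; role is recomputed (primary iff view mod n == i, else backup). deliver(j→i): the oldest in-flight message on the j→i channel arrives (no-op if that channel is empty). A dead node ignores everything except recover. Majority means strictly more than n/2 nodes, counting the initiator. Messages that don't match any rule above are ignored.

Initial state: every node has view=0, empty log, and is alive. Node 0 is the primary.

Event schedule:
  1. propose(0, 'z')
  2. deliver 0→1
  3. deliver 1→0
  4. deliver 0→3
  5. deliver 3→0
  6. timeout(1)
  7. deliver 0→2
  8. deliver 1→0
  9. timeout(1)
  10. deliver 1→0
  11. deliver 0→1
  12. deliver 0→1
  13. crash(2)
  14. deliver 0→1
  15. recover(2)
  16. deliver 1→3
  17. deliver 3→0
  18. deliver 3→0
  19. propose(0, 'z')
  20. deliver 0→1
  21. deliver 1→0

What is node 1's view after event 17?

after 1 — propose(0,'z'): ·
after 2 — deliver 0→1: n1:back/v0/[z]
after 3 — deliver 1→0: ·
after 4 — deliver 0→3: n3:back/v0/[z]
after 5 — deliver 3→0: n0:prim/v0/[z]
after 6 — timeout(1): n1:prim/v1/[z]
after 7 — deliver 0→2: n2:back/v0/[z]
after 8 — deliver 1→0: n0:back/v1/[z]
after 9 — timeout(1): n1:back/v2/[z]
after 10 — deliver 1→0: n0:back/v2/[z]
after 11 — deliver 0→1: ·
after 12 — deliver 0→1: ·
after 13 — crash(2): n2:✗back/v0/[z]
after 14 — deliver 0→1: ·
after 15 — recover(2): n2:back/v0/[z]
after 16 — deliver 1→3: n3:back/v1/[z]
after 17 — deliver 3→0: ·

2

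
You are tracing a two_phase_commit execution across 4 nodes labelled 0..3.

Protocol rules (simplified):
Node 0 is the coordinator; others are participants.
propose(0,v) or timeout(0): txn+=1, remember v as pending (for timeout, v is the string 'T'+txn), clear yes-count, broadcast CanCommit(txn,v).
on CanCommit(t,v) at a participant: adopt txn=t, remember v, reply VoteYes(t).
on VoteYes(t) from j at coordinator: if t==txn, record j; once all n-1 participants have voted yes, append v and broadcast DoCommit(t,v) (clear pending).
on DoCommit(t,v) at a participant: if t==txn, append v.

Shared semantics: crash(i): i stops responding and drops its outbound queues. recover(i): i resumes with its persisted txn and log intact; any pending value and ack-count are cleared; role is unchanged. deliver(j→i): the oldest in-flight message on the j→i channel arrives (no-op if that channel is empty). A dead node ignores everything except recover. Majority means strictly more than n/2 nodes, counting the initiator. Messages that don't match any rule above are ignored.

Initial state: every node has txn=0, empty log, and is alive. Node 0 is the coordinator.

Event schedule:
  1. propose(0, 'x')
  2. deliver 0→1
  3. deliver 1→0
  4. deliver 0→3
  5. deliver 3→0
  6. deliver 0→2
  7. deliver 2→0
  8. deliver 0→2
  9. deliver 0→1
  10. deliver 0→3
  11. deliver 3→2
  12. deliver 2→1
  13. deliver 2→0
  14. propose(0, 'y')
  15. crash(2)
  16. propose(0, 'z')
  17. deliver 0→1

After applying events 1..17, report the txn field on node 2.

1. propose(0,'x'):  <0:coor t1 ->
2. deliver 0→1:  <1:part t1 ->
3. deliver 1→0:  nop
4. deliver 0→3:  <3:part t1 ->
5. deliver 3→0:  nop
6. deliver 0→2:  <2:part t1 ->
7. deliver 2→0:  <0:coor t1 x>
8. deliver 0→2:  <2:part t1 x>
9. deliver 0→1:  <1:part t1 x>
10. deliver 0→3:  <3:part t1 x>
11. deliver 3→2:  nop
12. deliver 2→1:  nop
13. deliver 2→0:  nop
14. propose(0,'y'):  <0:coor t2 x>
15. crash(2):  <2:✗part t1 x>
16. propose(0,'z'):  <0:coor t3 x>
17. deliver 0→1:  <1:part t2 x>

1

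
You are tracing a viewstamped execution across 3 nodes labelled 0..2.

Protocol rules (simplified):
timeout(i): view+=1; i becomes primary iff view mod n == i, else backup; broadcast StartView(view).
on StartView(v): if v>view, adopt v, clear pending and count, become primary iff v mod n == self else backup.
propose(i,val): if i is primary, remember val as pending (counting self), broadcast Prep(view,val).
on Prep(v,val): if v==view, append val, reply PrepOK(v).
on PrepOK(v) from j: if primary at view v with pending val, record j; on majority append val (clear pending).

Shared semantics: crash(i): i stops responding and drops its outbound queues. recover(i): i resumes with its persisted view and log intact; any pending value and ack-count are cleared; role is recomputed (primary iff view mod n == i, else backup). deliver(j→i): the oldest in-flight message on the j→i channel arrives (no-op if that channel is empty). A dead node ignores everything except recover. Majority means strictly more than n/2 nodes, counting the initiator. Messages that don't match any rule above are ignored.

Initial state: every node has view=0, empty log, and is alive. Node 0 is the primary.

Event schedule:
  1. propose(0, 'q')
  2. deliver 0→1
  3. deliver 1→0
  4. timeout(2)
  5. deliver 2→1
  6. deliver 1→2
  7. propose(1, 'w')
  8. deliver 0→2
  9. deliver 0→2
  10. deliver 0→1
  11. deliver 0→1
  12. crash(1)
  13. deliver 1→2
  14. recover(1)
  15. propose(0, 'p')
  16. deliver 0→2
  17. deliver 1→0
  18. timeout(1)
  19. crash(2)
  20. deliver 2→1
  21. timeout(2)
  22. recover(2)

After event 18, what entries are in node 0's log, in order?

q

e1 propose(0,'q'): ·
e2 deliver 0→1: 1[back,v=0,q]
e3 deliver 1→0: 0[prim,v=0,q]
e4 timeout(2): 2[back,v=1,-]
e5 deliver 2→1: 1[prim,v=1,q]
e6 deliver 1→2: ·
e7 propose(1,'w'): ·
e8 deliver 0→2: ·
e9 deliver 0→2: ·
e10 deliver 0→1: ·
e11 deliver 0→1: ·
e12 crash(1): 1[✗prim,v=1,q]
e13 deliver 1→2: ·
e14 recover(1): 1[prim,v=1,q]
e15 propose(0,'p'): ·
e16 deliver 0→2: ·
e17 deliver 1→0: ·
e18 timeout(1): 1[back,v=2,q]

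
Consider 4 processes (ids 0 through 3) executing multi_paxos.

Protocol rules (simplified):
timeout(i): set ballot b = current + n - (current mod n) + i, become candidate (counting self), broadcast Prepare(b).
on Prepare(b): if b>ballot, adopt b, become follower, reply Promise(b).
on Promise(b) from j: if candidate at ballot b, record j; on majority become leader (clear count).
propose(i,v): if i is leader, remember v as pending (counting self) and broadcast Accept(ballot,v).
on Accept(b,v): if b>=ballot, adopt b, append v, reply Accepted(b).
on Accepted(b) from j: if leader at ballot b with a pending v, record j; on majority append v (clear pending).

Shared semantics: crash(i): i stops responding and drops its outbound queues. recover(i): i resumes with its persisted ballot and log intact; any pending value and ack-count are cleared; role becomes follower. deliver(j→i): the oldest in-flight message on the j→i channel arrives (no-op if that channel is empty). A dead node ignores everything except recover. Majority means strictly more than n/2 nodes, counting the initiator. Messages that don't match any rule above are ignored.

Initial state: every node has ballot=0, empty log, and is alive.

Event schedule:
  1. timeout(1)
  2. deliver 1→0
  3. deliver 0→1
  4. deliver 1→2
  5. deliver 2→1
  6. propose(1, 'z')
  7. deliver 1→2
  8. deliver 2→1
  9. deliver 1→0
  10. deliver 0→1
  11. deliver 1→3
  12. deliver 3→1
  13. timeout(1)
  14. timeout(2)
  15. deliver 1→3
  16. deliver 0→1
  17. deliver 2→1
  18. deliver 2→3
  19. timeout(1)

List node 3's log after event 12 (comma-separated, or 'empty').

empty

after 1 — timeout(1): n1:cand/b5/[-]
after 2 — deliver 1→0: n0:foll/b5/[-]
after 3 — deliver 0→1: ·
after 4 — deliver 1→2: n2:foll/b5/[-]
after 5 — deliver 2→1: n1:lead/b5/[-]
after 6 — propose(1,'z'): ·
after 7 — deliver 1→2: n2:foll/b5/[z]
after 8 — deliver 2→1: ·
after 9 — deliver 1→0: n0:foll/b5/[z]
after 10 — deliver 0→1: n1:lead/b5/[z]
after 11 — deliver 1→3: n3:foll/b5/[-]
after 12 — deliver 3→1: ·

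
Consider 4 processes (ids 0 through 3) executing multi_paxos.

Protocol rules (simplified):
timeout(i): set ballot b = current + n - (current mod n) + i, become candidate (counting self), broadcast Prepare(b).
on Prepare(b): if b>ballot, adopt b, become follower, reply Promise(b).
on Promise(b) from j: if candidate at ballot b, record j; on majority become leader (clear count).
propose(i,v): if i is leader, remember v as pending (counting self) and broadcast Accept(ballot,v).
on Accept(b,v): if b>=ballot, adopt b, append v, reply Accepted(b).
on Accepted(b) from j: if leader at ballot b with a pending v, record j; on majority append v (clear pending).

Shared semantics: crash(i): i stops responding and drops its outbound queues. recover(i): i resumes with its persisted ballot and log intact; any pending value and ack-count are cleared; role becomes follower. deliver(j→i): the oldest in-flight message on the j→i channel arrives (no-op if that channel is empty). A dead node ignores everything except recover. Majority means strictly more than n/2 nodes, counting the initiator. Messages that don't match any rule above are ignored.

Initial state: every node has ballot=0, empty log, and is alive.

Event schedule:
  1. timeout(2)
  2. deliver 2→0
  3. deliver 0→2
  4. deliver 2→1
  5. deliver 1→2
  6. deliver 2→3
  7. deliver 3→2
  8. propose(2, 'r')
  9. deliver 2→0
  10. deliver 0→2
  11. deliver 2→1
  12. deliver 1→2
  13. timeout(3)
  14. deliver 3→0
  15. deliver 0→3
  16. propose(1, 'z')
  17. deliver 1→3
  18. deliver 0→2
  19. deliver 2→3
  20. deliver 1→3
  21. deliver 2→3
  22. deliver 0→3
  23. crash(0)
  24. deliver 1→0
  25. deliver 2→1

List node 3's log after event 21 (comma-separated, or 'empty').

empty

after 1 — timeout(2): n2:cand/b6/[-]
after 2 — deliver 2→0: n0:foll/b6/[-]
after 3 — deliver 0→2: ·
after 4 — deliver 2→1: n1:foll/b6/[-]
after 5 — deliver 1→2: n2:lead/b6/[-]
after 6 — deliver 2→3: n3:foll/b6/[-]
after 7 — deliver 3→2: ·
after 8 — propose(2,'r'): ·
after 9 — deliver 2→0: n0:foll/b6/[r]
after 10 — deliver 0→2: ·
after 11 — deliver 2→1: n1:foll/b6/[r]
after 12 — deliver 1→2: n2:lead/b6/[r]
after 13 — timeout(3): n3:cand/b11/[-]
after 14 — deliver 3→0: n0:foll/b11/[r]
after 15 — deliver 0→3: ·
after 16 — propose(1,'z'): ·
after 17 — deliver 1→3: ·
after 18 — deliver 0→2: ·
after 19 — deliver 2→3: ·
after 20 — deliver 1→3: ·
after 21 — deliver 2→3: ·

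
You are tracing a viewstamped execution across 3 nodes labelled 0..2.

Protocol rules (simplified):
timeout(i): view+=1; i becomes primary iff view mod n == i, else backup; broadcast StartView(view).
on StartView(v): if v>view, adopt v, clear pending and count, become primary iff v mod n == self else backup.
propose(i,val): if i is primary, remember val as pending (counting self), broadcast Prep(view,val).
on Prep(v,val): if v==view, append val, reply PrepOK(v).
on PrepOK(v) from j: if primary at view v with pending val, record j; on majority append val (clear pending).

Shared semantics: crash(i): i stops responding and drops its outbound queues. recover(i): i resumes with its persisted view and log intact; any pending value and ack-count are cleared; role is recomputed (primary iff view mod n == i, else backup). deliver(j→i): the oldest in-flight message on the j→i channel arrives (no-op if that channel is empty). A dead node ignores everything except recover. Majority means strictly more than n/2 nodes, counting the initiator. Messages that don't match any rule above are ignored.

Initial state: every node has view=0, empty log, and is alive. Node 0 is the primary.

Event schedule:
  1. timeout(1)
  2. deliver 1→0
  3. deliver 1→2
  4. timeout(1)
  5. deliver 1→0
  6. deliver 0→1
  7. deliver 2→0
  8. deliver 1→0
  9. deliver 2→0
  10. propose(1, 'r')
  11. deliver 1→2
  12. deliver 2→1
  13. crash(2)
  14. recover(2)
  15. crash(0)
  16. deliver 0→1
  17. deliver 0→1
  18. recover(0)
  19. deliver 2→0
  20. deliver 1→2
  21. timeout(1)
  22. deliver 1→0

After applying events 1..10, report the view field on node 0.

[1] timeout(1) → N1(prim v1 [-])
[2] deliver 1→0 → N0(back v1 [-])
[3] deliver 1→2 → N2(back v1 [-])
[4] timeout(1) → N1(back v2 [-])
[5] deliver 1→0 → N0(back v2 [-])
[6] deliver 0→1 → ∅
[7] deliver 2→0 → ∅
[8] deliver 1→0 → ∅
[9] deliver 2→0 → ∅
[10] propose(1,'r') → ∅

2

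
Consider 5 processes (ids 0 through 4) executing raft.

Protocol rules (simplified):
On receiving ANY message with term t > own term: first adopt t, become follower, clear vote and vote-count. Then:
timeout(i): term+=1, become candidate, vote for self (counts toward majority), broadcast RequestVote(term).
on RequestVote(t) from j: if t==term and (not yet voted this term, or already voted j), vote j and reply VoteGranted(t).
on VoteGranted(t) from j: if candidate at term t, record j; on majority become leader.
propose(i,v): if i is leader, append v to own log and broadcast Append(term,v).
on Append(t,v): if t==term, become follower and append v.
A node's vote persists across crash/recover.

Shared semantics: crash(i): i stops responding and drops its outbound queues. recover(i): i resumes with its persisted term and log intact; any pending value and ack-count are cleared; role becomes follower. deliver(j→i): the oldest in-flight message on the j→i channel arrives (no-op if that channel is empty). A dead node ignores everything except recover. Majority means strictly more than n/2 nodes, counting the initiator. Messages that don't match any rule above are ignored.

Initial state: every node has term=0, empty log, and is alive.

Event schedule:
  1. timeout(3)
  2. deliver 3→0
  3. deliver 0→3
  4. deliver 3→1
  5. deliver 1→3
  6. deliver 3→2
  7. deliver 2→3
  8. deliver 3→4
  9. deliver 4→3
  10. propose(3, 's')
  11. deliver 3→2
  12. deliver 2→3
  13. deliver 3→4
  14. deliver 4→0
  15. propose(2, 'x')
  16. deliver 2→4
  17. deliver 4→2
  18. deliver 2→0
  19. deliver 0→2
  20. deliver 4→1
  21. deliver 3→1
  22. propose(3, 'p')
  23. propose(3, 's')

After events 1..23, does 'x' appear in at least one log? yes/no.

no

[1] timeout(3) → N3(cand t1 [-])
[2] deliver 3→0 → N0(foll t1 [-])
[3] deliver 0→3 → ∅
[4] deliver 3→1 → N1(foll t1 [-])
[5] deliver 1→3 → N3(lead t1 [-])
[6] deliver 3→2 → N2(foll t1 [-])
[7] deliver 2→3 → ∅
[8] deliver 3→4 → N4(foll t1 [-])
[9] deliver 4→3 → ∅
[10] propose(3,'s') → N3(lead t1 [s])
[11] deliver 3→2 → N2(foll t1 [s])
[12] deliver 2→3 → ∅
[13] deliver 3→4 → N4(foll t1 [s])
[14] deliver 4→0 → ∅
[15] propose(2,'x') → ∅
[16] deliver 2→4 → ∅
[17] deliver 4→2 → ∅
[18] deliver 2→0 → ∅
[19] deliver 0→2 → ∅
[20] deliver 4→1 → ∅
[21] deliver 3→1 → N1(foll t1 [s])
[22] propose(3,'p') → N3(lead t1 [s,p])
[23] propose(3,'s') → N3(lead t1 [s,p,s])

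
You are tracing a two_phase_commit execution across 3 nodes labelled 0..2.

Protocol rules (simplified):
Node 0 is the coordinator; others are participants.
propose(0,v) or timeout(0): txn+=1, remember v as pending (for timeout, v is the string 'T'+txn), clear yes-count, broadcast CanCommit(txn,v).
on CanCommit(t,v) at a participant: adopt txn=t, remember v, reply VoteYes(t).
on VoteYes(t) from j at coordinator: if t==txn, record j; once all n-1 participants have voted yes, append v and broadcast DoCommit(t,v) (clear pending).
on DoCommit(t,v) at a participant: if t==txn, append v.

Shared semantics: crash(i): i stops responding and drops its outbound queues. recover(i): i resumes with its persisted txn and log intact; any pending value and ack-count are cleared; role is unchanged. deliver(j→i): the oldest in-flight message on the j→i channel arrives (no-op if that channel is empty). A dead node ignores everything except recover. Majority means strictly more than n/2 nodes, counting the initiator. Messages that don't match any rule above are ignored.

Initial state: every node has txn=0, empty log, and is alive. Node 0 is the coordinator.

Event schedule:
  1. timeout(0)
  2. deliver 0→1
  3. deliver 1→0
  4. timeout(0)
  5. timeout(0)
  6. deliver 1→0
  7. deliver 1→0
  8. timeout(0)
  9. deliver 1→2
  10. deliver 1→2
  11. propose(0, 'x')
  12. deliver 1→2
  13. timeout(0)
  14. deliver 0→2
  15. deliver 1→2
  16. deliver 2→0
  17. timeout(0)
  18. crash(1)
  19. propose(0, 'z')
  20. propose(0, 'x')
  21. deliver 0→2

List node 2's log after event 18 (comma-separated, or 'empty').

empty

e1 timeout(0): 0[coor,t=1,-]
e2 deliver 0→1: 1[part,t=1,-]
e3 deliver 1→0: ·
e4 timeout(0): 0[coor,t=2,-]
e5 timeout(0): 0[coor,t=3,-]
e6 deliver 1→0: ·
e7 deliver 1→0: ·
e8 timeout(0): 0[coor,t=4,-]
e9 deliver 1→2: ·
e10 deliver 1→2: ·
e11 propose(0,'x'): 0[coor,t=5,-]
e12 deliver 1→2: ·
e13 timeout(0): 0[coor,t=6,-]
e14 deliver 0→2: 2[part,t=1,-]
e15 deliver 1→2: ·
e16 deliver 2→0: ·
e17 timeout(0): 0[coor,t=7,-]
e18 crash(1): 1[✗part,t=1,-]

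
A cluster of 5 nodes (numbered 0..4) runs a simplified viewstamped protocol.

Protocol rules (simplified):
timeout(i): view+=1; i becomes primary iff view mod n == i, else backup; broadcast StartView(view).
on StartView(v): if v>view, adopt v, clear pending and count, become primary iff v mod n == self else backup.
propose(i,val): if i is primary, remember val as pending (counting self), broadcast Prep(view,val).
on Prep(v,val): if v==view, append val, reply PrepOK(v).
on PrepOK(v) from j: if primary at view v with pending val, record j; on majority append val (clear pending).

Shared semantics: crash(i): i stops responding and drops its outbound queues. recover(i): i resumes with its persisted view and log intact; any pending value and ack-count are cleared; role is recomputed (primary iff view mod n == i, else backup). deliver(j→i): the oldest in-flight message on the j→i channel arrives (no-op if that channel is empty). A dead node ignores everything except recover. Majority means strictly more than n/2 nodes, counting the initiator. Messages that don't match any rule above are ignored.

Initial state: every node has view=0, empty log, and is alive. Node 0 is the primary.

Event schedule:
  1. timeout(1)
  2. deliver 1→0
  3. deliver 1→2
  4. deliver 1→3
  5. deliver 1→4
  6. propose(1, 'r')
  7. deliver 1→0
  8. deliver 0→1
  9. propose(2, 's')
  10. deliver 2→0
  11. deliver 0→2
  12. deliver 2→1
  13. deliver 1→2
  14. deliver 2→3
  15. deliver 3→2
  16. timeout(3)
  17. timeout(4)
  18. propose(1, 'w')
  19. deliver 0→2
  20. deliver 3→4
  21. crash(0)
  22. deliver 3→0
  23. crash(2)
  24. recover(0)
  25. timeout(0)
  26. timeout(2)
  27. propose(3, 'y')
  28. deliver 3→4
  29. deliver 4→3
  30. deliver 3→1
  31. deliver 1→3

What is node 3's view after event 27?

[1] timeout(1) → N1(prim v1 [-])
[2] deliver 1→0 → N0(back v1 [-])
[3] deliver 1→2 → N2(back v1 [-])
[4] deliver 1→3 → N3(back v1 [-])
[5] deliver 1→4 → N4(back v1 [-])
[6] propose(1,'r') → ∅
[7] deliver 1→0 → N0(back v1 [r])
[8] deliver 0→1 → ∅
[9] propose(2,'s') → ∅
[10] deliver 2→0 → ∅
[11] deliver 0→2 → ∅
[12] deliver 2→1 → ∅
[13] deliver 1→2 → N2(back v1 [r])
[14] deliver 2→3 → ∅
[15] deliver 3→2 → ∅
[16] timeout(3) → N3(back v2 [-])
[17] timeout(4) → N4(back v2 [-])
[18] propose(1,'w') → ∅
[19] deliver 0→2 → ∅
[20] deliver 3→4 → ∅
[21] crash(0) → N0(✗back v1 [r])
[22] deliver 3→0 → ∅
[23] crash(2) → N2(✗back v1 [r])
[24] recover(0) → N0(back v1 [r])
[25] timeout(0) → N0(back v2 [r])
[26] timeout(2) → ∅
[27] propose(3,'y') → ∅

2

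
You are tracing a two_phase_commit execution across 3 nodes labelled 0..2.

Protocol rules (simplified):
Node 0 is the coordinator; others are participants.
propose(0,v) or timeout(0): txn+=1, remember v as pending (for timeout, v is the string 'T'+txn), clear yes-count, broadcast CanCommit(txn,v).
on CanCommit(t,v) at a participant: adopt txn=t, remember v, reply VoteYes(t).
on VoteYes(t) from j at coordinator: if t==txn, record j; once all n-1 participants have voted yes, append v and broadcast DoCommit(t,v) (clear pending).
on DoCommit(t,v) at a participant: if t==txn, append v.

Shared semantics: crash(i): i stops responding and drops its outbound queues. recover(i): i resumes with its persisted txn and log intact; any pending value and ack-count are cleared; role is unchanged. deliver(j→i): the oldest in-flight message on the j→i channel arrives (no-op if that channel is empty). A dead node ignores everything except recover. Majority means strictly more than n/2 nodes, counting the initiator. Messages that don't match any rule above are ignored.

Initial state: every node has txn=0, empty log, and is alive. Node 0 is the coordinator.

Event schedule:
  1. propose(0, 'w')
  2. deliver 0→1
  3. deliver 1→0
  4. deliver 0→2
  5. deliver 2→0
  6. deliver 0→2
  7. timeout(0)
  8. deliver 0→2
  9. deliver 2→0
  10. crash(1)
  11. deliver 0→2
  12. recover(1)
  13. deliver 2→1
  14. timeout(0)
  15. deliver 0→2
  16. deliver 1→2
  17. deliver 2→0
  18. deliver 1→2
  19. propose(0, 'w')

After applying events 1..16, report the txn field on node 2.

[1] propose(0,'w') → N0(coor t1 [-])
[2] deliver 0→1 → N1(part t1 [-])
[3] deliver 1→0 → ∅
[4] deliver 0→2 → N2(part t1 [-])
[5] deliver 2→0 → N0(coor t1 [w])
[6] deliver 0→2 → N2(part t1 [w])
[7] timeout(0) → N0(coor t2 [w])
[8] deliver 0→2 → N2(part t2 [w])
[9] deliver 2→0 → ∅
[10] crash(1) → N1(✗part t1 [-])
[11] deliver 0→2 → ∅
[12] recover(1) → N1(part t1 [-])
[13] deliver 2→1 → ∅
[14] timeout(0) → N0(coor t3 [w])
[15] deliver 0→2 → N2(part t3 [w])
[16] deliver 1→2 → ∅

3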